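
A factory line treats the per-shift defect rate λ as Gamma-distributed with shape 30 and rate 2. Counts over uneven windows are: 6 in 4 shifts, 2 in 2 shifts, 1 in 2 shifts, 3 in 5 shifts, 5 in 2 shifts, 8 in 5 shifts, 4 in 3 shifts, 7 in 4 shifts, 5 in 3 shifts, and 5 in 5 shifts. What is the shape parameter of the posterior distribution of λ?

Total count: 6 + 2 + 1 + 3 + 5 + 8 + 4 + 7 + 5 + 5 = 46.
Total exposure: 4 + 2 + 2 + 5 + 2 + 5 + 3 + 4 + 3 + 5 = 35 shifts.
Posterior: α' = 30 + 46 = 76, β' = 2 + 35 = 37.

76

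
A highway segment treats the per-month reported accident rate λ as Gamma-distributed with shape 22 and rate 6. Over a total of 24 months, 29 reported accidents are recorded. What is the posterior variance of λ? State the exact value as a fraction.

17/300

Total count 29 over total exposure 24 months.
The Gamma prior is conjugate for the Poisson rate, so λ | data ~ Gamma(22+29, 6+24) = Gamma(51, 30).
Posterior variance = α'/β'² = 51/900 = 17/300.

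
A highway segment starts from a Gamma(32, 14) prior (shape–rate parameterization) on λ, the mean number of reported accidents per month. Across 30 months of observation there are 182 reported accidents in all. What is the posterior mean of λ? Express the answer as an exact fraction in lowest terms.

107/22

Total count 182 over total exposure 30 months.
By Gamma–Poisson conjugacy, the posterior is Gamma(α + Σx, β + Σt) = Gamma(32 + 182, 14 + 30) = Gamma(214, 44).
Posterior mean = α'/β' = 214/44 = 107/22.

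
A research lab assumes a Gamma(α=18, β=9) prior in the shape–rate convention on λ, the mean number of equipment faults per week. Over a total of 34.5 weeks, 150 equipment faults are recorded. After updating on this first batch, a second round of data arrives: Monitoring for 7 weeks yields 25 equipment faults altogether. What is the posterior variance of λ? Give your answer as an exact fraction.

Total count 150 over total exposure 34.5 weeks.
After the first batch: Gamma(18 + 150, 9 + 34.5) = Gamma(168, 87/2).
Total count 25 over total exposure 7 weeks.
After the second batch: Gamma(168 + 25, 87/2 + 7) = Gamma(193, 101/2).
Posterior variance = α'/β'² = 193/(10201/4) = 772/10201.

772/10201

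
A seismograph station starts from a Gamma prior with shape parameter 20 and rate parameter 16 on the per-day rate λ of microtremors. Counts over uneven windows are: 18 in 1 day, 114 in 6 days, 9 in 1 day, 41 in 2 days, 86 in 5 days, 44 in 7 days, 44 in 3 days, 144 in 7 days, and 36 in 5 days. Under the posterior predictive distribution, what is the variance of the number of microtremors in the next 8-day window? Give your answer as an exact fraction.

Total count: 18 + 114 + 9 + 41 + 86 + 44 + 44 + 144 + 36 = 536.
Total exposure: 1 + 6 + 1 + 2 + 5 + 7 + 3 + 7 + 5 = 37 days.
Conjugate update: add total count to the shape and total exposure to the rate, giving Gamma(556, 53).
The posterior predictive for a window of length T is Negative Binomial with variance T·α'·(β'+T)/β'² = 8·556·61/2809 = 271328/2809.

271328/2809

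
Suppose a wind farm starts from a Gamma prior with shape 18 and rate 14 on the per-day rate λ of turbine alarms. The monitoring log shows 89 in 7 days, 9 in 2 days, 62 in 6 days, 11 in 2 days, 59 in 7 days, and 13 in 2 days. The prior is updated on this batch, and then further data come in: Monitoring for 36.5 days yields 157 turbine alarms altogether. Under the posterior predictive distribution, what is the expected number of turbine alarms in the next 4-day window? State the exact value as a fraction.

Total count: 89 + 9 + 62 + 11 + 59 + 13 = 243.
Total exposure: 7 + 2 + 6 + 2 + 7 + 2 = 26 days.
After the first batch: Gamma(18 + 243, 14 + 26) = Gamma(261, 40).
Total count 157 over total exposure 36.5 days.
After the second batch: Gamma(261 + 157, 40 + 36.5) = Gamma(418, 153/2).
Predictive mean over a 4-day window = T·E[λ|data] = 4·418/(153/2) = 3344/153.

3344/153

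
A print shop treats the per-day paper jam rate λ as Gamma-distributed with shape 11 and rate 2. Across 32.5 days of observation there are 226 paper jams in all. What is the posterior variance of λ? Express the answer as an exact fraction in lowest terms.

Total count 226 over total exposure 32.5 days.
Posterior: α' = 11 + 226 = 237, β' = 2 + 32.5 = 69/2.
Posterior variance = α'/β'² = 237/(4761/4) = 316/1587.

316/1587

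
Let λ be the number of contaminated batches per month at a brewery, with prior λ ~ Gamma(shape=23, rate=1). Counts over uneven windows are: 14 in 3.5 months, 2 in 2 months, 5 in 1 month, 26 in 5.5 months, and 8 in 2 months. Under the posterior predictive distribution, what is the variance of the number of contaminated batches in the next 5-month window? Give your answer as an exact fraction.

Total count: 14 + 2 + 5 + 26 + 8 = 55.
Total exposure: 3.5 + 2 + 1 + 5.5 + 2 = 14 months.
Posterior: α' = 23 + 55 = 78, β' = 1 + 14 = 15.
The posterior predictive for a window of length T is Negative Binomial with variance T·α'·(β'+T)/β'² = 5·78·20/225 = 104/3.

104/3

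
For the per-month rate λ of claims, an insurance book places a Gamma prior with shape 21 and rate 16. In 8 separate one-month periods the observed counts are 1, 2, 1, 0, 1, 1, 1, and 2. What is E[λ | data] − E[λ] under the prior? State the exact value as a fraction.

Total count: 1 + 2 + 1 + 0 + 1 + 1 + 1 + 2 = 9.
Total exposure: 8 months.
Posterior: α' = 21 + 9 = 30, β' = 16 + 8 = 24.
Posterior mean = 30/24 = 5/4; prior mean = 21/16 = 21/16. Difference = 5/4 − 21/16 = -1/16.

-1/16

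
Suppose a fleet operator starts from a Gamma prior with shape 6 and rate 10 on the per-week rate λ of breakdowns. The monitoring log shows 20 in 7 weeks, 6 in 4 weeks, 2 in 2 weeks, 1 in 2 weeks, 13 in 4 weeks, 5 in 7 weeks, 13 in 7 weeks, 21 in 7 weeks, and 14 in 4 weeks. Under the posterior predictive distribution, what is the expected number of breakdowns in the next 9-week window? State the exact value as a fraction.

101/6

Total count: 20 + 6 + 2 + 1 + 13 + 5 + 13 + 21 + 14 = 95.
Total exposure: 7 + 4 + 2 + 2 + 4 + 7 + 7 + 7 + 4 = 44 weeks.
Gamma(α, β) with Poisson data over total exposure Σt gives posterior Gamma(α+Σx, β+Σt) = Gamma(101, 54).
Predictive mean over a 9-week window = T·E[λ|data] = 9·101/54 = 101/6.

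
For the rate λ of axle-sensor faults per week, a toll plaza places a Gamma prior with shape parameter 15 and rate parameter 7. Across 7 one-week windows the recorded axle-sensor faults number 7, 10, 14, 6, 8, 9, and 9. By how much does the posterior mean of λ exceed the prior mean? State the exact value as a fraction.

24/7

Total count: 7 + 10 + 14 + 6 + 8 + 9 + 9 = 63.
Total exposure: 7 weeks.
The Gamma prior is conjugate for the Poisson rate, so λ | data ~ Gamma(15+63, 7+7) = Gamma(78, 14).
Posterior mean = 78/14 = 39/7; prior mean = 15/7 = 15/7. Difference = 39/7 − 15/7 = 24/7.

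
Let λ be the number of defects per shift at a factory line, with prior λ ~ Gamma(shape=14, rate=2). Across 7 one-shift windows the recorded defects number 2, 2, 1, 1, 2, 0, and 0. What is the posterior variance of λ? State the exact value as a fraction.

Total count: 2 + 2 + 1 + 1 + 2 + 0 + 0 = 8.
Total exposure: 7 shifts.
Gamma(α, β) with Poisson data over total exposure Σt gives posterior Gamma(α+Σx, β+Σt) = Gamma(22, 9).
Posterior variance = α'/β'² = 22/81.

22/81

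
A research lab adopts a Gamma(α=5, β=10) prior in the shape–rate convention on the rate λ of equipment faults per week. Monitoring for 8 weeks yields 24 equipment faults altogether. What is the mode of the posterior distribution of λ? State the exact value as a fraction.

Total count 24 over total exposure 8 weeks.
By Gamma–Poisson conjugacy, the posterior is Gamma(α + Σx, β + Σt) = Gamma(5 + 24, 10 + 8) = Gamma(29, 18).
Posterior mode = (α'−1)/β' = 28/18 = 14/9.

14/9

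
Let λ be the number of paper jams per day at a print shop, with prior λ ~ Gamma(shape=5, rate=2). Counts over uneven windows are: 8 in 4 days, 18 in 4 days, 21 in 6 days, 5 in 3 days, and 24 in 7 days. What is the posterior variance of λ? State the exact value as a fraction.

81/676

Total count: 8 + 18 + 21 + 5 + 24 = 76.
Total exposure: 4 + 4 + 6 + 3 + 7 = 24 days.
By Gamma–Poisson conjugacy, the posterior is Gamma(α + Σx, β + Σt) = Gamma(5 + 76, 2 + 24) = Gamma(81, 26).
Posterior variance = α'/β'² = 81/676.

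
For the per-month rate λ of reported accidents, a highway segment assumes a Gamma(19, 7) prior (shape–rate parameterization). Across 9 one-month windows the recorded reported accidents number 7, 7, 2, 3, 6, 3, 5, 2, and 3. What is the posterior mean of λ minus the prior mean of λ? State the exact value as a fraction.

Total count: 7 + 7 + 2 + 3 + 6 + 3 + 5 + 2 + 3 = 38.
Total exposure: 9 months.
Posterior: α' = 19 + 38 = 57, β' = 7 + 9 = 16.
Posterior mean = 57/16 = 57/16; prior mean = 19/7 = 19/7. Difference = 57/16 − 19/7 = 95/112.

95/112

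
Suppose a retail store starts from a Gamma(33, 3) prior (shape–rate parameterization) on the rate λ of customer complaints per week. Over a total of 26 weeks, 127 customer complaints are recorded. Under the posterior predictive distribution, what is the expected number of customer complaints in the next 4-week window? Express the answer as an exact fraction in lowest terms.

640/29

Total count 127 over total exposure 26 weeks.
Gamma(α, β) with Poisson data over total exposure Σt gives posterior Gamma(α+Σx, β+Σt) = Gamma(160, 29).
Predictive mean over a 4-week window = T·E[λ|data] = 4·160/29 = 640/29.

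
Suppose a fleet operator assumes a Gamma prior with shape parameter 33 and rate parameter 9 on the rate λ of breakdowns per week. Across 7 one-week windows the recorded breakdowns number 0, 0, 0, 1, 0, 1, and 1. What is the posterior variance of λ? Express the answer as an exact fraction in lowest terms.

9/64

Total count: 0 + 0 + 0 + 1 + 0 + 1 + 1 = 3.
Total exposure: 7 weeks.
The Gamma prior is conjugate for the Poisson rate, so λ | data ~ Gamma(33+3, 9+7) = Gamma(36, 16).
Posterior variance = α'/β'² = 36/256 = 9/64.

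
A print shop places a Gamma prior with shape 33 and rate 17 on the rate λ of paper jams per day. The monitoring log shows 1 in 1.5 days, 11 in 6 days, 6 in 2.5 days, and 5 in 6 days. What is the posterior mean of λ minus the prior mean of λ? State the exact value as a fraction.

Total count: 1 + 11 + 6 + 5 = 23.
Total exposure: 1.5 + 6 + 2.5 + 6 = 16 days.
By Gamma–Poisson conjugacy, the posterior is Gamma(α + Σx, β + Σt) = Gamma(33 + 23, 17 + 16) = Gamma(56, 33).
Posterior mean = 56/33 = 56/33; prior mean = 33/17 = 33/17. Difference = 56/33 − 33/17 = -137/561.

-137/561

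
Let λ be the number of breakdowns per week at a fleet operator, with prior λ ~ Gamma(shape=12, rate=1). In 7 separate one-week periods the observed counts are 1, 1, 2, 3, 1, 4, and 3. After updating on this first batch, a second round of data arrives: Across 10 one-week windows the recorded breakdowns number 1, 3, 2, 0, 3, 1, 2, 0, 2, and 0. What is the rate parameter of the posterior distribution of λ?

18

Total count: 1 + 1 + 2 + 3 + 1 + 4 + 3 = 15.
Total exposure: 7 weeks.
After the first batch: Gamma(12 + 15, 1 + 7) = Gamma(27, 8).
Total count: 1 + 3 + 2 + 0 + 3 + 1 + 2 + 0 + 2 + 0 = 14.
Total exposure: 10 weeks.
After the second batch: Gamma(27 + 14, 8 + 10) = Gamma(41, 18).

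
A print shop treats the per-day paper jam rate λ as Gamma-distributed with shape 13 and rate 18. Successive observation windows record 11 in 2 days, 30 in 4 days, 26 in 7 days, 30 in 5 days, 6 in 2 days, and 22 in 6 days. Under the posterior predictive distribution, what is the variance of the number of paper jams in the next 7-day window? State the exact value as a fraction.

Total count: 11 + 30 + 26 + 30 + 6 + 22 = 125.
Total exposure: 2 + 4 + 7 + 5 + 2 + 6 = 26 days.
The Gamma prior is conjugate for the Poisson rate, so λ | data ~ Gamma(13+125, 18+26) = Gamma(138, 44).
The posterior predictive for a window of length T is Negative Binomial with variance T·α'·(β'+T)/β'² = 7·138·51/1936 = 24633/968.

24633/968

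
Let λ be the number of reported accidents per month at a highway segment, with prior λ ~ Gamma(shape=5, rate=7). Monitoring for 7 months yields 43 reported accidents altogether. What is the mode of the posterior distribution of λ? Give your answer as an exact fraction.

47/14

Total count 43 over total exposure 7 months.
Gamma(α, β) with Poisson data over total exposure Σt gives posterior Gamma(α+Σx, β+Σt) = Gamma(48, 14).
Posterior mode = (α'−1)/β' = 47/14.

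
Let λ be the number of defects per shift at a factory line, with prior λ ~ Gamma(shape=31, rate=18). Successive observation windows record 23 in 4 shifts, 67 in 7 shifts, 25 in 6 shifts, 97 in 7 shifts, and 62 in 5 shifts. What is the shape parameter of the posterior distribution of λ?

Total count: 23 + 67 + 25 + 97 + 62 = 274.
Total exposure: 4 + 7 + 6 + 7 + 5 = 29 shifts.
By Gamma–Poisson conjugacy, the posterior is Gamma(α + Σx, β + Σt) = Gamma(31 + 274, 18 + 29) = Gamma(305, 47).

305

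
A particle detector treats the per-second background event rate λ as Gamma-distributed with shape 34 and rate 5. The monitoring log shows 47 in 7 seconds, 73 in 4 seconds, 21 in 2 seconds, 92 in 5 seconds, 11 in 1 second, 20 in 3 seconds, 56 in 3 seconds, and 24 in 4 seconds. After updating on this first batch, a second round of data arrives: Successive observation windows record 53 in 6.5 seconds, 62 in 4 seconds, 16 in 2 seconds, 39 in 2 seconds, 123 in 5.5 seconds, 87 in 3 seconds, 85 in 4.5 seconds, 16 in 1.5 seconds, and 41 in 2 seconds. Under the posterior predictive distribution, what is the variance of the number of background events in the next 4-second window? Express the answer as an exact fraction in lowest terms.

9936/169

Total count: 47 + 73 + 21 + 92 + 11 + 20 + 56 + 24 = 344.
Total exposure: 7 + 4 + 2 + 5 + 1 + 3 + 3 + 4 = 29 seconds.
After the first batch: Gamma(34 + 344, 5 + 29) = Gamma(378, 34).
Total count: 53 + 62 + 16 + 39 + 123 + 87 + 85 + 16 + 41 = 522.
Total exposure: 6.5 + 4 + 2 + 2 + 5.5 + 3 + 4.5 + 1.5 + 2 = 31 seconds.
After the second batch: Gamma(378 + 522, 34 + 31) = Gamma(900, 65).
The posterior predictive for a window of length T is Negative Binomial with variance T·α'·(β'+T)/β'² = 4·900·69/4225 = 9936/169.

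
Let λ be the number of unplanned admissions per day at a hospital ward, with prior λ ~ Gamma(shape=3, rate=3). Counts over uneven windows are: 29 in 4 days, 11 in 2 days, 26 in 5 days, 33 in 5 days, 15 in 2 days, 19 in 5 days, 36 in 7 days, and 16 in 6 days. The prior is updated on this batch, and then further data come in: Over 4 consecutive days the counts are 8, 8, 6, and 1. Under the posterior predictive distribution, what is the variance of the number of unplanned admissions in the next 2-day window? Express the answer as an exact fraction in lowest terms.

Total count: 29 + 11 + 26 + 33 + 15 + 19 + 36 + 16 = 185.
Total exposure: 4 + 2 + 5 + 5 + 2 + 5 + 7 + 6 = 36 days.
After the first batch: Gamma(3 + 185, 3 + 36) = Gamma(188, 39).
Total count: 8 + 8 + 6 + 1 = 23.
Total exposure: 4 days.
After the second batch: Gamma(188 + 23, 39 + 4) = Gamma(211, 43).
The posterior predictive for a window of length T is Negative Binomial with variance T·α'·(β'+T)/β'² = 2·211·45/1849 = 18990/1849.

18990/1849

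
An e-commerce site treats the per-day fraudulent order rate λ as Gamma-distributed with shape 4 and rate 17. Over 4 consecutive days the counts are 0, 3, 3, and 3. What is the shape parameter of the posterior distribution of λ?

13

Total count: 0 + 3 + 3 + 3 = 9.
Total exposure: 4 days.
Posterior: α' = 4 + 9 = 13, β' = 17 + 4 = 21.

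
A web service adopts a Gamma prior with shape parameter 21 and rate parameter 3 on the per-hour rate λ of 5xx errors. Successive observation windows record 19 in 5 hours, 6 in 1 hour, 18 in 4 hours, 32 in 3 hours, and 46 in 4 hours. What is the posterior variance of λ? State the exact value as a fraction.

71/200

Total count: 19 + 6 + 18 + 32 + 46 = 121.
Total exposure: 5 + 1 + 4 + 3 + 4 = 17 hours.
Posterior: α' = 21 + 121 = 142, β' = 3 + 17 = 20.
Posterior variance = α'/β'² = 142/400 = 71/200.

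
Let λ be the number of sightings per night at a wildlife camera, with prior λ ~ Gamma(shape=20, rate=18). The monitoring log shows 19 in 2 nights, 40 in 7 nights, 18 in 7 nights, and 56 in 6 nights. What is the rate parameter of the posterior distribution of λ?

Total count: 19 + 40 + 18 + 56 = 133.
Total exposure: 2 + 7 + 7 + 6 = 22 nights.
Conjugate update: add total count to the shape and total exposure to the rate, giving Gamma(153, 40).

40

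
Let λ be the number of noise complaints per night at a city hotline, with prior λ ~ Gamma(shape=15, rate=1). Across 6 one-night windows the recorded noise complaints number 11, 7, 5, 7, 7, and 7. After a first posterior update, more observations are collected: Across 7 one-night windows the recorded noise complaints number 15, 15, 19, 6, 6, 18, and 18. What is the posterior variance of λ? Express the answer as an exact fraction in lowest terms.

Total count: 11 + 7 + 5 + 7 + 7 + 7 = 44.
Total exposure: 6 nights.
After the first batch: Gamma(15 + 44, 1 + 6) = Gamma(59, 7).
Total count: 15 + 15 + 19 + 6 + 6 + 18 + 18 = 97.
Total exposure: 7 nights.
After the second batch: Gamma(59 + 97, 7 + 7) = Gamma(156, 14).
Posterior variance = α'/β'² = 156/196 = 39/49.

39/49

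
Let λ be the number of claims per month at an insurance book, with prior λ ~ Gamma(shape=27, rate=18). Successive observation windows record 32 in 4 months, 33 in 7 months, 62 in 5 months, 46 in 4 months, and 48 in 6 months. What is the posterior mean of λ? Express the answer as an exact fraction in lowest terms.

Total count: 32 + 33 + 62 + 46 + 48 = 221.
Total exposure: 4 + 7 + 5 + 4 + 6 = 26 months.
Posterior: α' = 27 + 221 = 248, β' = 18 + 26 = 44.
Posterior mean = α'/β' = 248/44 = 62/11.

62/11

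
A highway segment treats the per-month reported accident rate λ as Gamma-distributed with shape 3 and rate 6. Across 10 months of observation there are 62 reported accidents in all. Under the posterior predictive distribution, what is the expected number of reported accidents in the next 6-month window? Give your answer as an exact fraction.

Total count 62 over total exposure 10 months.
Conjugate update: add total count to the shape and total exposure to the rate, giving Gamma(65, 16).
Predictive mean over a 6-month window = T·E[λ|data] = 6·65/16 = 195/8.

195/8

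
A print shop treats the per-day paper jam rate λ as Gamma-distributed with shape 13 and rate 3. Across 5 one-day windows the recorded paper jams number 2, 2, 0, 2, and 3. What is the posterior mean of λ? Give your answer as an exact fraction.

Total count: 2 + 2 + 0 + 2 + 3 = 9.
Total exposure: 5 days.
Gamma(α, β) with Poisson data over total exposure Σt gives posterior Gamma(α+Σx, β+Σt) = Gamma(22, 8).
Posterior mean = α'/β' = 22/8 = 11/4.

11/4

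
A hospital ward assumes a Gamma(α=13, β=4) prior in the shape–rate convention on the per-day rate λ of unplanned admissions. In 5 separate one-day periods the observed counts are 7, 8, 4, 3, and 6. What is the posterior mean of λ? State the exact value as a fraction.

Total count: 7 + 8 + 4 + 3 + 6 = 28.
Total exposure: 5 days.
Conjugate update: add total count to the shape and total exposure to the rate, giving Gamma(41, 9).
Posterior mean = α'/β' = 41/9.

41/9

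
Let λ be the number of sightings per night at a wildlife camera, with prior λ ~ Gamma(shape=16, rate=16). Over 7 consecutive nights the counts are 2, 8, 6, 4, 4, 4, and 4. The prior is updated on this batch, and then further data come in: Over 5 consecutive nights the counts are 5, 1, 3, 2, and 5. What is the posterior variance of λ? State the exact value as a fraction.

4/49

Total count: 2 + 8 + 6 + 4 + 4 + 4 + 4 = 32.
Total exposure: 7 nights.
After the first batch: Gamma(16 + 32, 16 + 7) = Gamma(48, 23).
Total count: 5 + 1 + 3 + 2 + 5 = 16.
Total exposure: 5 nights.
After the second batch: Gamma(48 + 16, 23 + 5) = Gamma(64, 28).
Posterior variance = α'/β'² = 64/784 = 4/49.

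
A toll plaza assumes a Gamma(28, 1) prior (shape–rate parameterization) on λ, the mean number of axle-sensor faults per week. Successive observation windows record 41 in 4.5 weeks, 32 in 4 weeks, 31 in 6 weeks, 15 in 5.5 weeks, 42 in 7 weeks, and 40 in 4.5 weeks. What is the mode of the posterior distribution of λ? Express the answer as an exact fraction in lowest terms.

Total count: 41 + 32 + 31 + 15 + 42 + 40 = 201.
Total exposure: 4.5 + 4 + 6 + 5.5 + 7 + 4.5 = 31.5 weeks.
The Gamma prior is conjugate for the Poisson rate, so λ | data ~ Gamma(28+201, 1+31.5) = Gamma(229, 65/2).
Posterior mode = (α'−1)/β' = 228/(65/2) = 456/65.

456/65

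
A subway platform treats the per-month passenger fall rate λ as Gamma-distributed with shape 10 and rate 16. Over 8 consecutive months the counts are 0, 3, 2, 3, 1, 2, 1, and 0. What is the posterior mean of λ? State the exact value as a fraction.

Total count: 0 + 3 + 2 + 3 + 1 + 2 + 1 + 0 = 12.
Total exposure: 8 months.
By Gamma–Poisson conjugacy, the posterior is Gamma(α + Σx, β + Σt) = Gamma(10 + 12, 16 + 8) = Gamma(22, 24).
Posterior mean = α'/β' = 22/24 = 11/12.

11/12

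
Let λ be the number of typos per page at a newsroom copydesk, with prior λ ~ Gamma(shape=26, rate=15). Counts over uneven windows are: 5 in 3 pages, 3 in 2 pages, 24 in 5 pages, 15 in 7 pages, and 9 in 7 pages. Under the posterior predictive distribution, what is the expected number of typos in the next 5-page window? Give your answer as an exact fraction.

Total count: 5 + 3 + 24 + 15 + 9 = 56.
Total exposure: 3 + 2 + 5 + 7 + 7 = 24 pages.
Conjugate update: add total count to the shape and total exposure to the rate, giving Gamma(82, 39).
Predictive mean over a 5-page window = T·E[λ|data] = 5·82/39 = 410/39.

410/39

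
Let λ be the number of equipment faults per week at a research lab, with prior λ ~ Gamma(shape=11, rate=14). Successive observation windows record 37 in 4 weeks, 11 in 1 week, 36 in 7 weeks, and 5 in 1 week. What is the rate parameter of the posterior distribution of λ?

27

Total count: 37 + 11 + 36 + 5 = 89.
Total exposure: 4 + 1 + 7 + 1 = 13 weeks.
Conjugate update: add total count to the shape and total exposure to the rate, giving Gamma(100, 27).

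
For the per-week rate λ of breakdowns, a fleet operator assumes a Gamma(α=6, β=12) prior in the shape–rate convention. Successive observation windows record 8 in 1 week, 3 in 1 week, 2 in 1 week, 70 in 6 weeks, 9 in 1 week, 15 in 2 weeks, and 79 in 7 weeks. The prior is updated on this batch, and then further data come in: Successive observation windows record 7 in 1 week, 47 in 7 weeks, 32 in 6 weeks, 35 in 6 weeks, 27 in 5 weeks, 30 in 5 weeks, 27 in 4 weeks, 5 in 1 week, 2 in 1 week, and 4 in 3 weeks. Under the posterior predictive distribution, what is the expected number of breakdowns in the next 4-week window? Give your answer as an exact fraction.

816/35

Total count: 8 + 3 + 2 + 70 + 9 + 15 + 79 = 186.
Total exposure: 1 + 1 + 1 + 6 + 1 + 2 + 7 = 19 weeks.
After the first batch: Gamma(6 + 186, 12 + 19) = Gamma(192, 31).
Total count: 7 + 47 + 32 + 35 + 27 + 30 + 27 + 5 + 2 + 4 = 216.
Total exposure: 1 + 7 + 6 + 6 + 5 + 5 + 4 + 1 + 1 + 3 = 39 weeks.
After the second batch: Gamma(192 + 216, 31 + 39) = Gamma(408, 70).
Predictive mean over a 4-week window = T·E[λ|data] = 4·408/70 = 816/35.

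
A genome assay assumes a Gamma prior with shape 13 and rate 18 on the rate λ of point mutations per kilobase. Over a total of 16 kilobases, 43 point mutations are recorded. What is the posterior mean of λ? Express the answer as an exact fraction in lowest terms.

28/17

Total count 43 over total exposure 16 kilobases.
By Gamma–Poisson conjugacy, the posterior is Gamma(α + Σx, β + Σt) = Gamma(13 + 43, 18 + 16) = Gamma(56, 34).
Posterior mean = α'/β' = 56/34 = 28/17.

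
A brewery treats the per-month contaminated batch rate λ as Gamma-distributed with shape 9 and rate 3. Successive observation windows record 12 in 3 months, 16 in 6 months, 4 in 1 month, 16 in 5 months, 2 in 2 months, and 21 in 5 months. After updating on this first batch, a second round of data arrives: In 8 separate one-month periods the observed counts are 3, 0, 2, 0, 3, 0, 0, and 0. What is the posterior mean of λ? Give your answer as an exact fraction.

8/3

Total count: 12 + 16 + 4 + 16 + 2 + 21 = 71.
Total exposure: 3 + 6 + 1 + 5 + 2 + 5 = 22 months.
After the first batch: Gamma(9 + 71, 3 + 22) = Gamma(80, 25).
Total count: 3 + 0 + 2 + 0 + 3 + 0 + 0 + 0 = 8.
Total exposure: 8 months.
After the second batch: Gamma(80 + 8, 25 + 8) = Gamma(88, 33).
Posterior mean = α'/β' = 88/33 = 8/3.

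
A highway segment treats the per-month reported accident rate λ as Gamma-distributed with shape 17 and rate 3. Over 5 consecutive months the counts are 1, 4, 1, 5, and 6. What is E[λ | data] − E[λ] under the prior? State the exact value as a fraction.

Total count: 1 + 4 + 1 + 5 + 6 = 17.
Total exposure: 5 months.
The Gamma prior is conjugate for the Poisson rate, so λ | data ~ Gamma(17+17, 3+5) = Gamma(34, 8).
Posterior mean = 34/8 = 17/4; prior mean = 17/3 = 17/3. Difference = 17/4 − 17/3 = -17/12.

-17/12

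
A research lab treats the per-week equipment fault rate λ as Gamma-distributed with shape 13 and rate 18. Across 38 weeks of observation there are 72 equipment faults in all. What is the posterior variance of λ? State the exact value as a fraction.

Total count 72 over total exposure 38 weeks.
Conjugate update: add total count to the shape and total exposure to the rate, giving Gamma(85, 56).
Posterior variance = α'/β'² = 85/3136.

85/3136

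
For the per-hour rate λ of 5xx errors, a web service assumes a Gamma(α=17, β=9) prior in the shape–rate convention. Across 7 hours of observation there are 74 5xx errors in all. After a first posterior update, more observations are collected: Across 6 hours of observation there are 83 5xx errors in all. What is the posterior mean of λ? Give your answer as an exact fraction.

Total count 74 over total exposure 7 hours.
After the first batch: Gamma(17 + 74, 9 + 7) = Gamma(91, 16).
Total count 83 over total exposure 6 hours.
After the second batch: Gamma(91 + 83, 16 + 6) = Gamma(174, 22).
Posterior mean = α'/β' = 174/22 = 87/11.

87/11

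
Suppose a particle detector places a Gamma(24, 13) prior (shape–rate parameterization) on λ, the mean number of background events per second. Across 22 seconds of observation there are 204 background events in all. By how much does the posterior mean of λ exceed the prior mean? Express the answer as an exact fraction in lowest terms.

2124/455

Total count 204 over total exposure 22 seconds.
The Gamma prior is conjugate for the Poisson rate, so λ | data ~ Gamma(24+204, 13+22) = Gamma(228, 35).
Posterior mean = 228/35 = 228/35; prior mean = 24/13 = 24/13. Difference = 228/35 − 24/13 = 2124/455.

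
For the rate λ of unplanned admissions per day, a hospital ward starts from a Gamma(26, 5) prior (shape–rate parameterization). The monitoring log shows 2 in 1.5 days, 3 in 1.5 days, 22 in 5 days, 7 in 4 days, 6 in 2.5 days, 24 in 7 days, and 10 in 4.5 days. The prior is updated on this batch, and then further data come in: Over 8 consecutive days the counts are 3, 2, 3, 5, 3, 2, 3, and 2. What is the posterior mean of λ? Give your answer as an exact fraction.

Total count: 2 + 3 + 22 + 7 + 6 + 24 + 10 = 74.
Total exposure: 1.5 + 1.5 + 5 + 4 + 2.5 + 7 + 4.5 = 26 days.
After the first batch: Gamma(26 + 74, 5 + 26) = Gamma(100, 31).
Total count: 3 + 2 + 3 + 5 + 3 + 2 + 3 + 2 = 23.
Total exposure: 8 days.
After the second batch: Gamma(100 + 23, 31 + 8) = Gamma(123, 39).
Posterior mean = α'/β' = 123/39 = 41/13.

41/13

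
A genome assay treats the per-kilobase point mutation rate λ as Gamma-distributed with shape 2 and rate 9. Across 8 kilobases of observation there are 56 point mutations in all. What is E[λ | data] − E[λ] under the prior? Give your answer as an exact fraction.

Total count 56 over total exposure 8 kilobases.
By Gamma–Poisson conjugacy, the posterior is Gamma(α + Σx, β + Σt) = Gamma(2 + 56, 9 + 8) = Gamma(58, 17).
Posterior mean = 58/17 = 58/17; prior mean = 2/9 = 2/9. Difference = 58/17 − 2/9 = 488/153.

488/153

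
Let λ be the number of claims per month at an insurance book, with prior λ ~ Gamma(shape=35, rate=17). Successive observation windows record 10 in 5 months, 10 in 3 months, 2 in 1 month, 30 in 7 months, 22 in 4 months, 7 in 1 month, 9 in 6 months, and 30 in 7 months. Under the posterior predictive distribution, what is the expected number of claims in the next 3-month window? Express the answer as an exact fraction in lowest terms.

Total count: 10 + 10 + 2 + 30 + 22 + 7 + 9 + 30 = 120.
Total exposure: 5 + 3 + 1 + 7 + 4 + 1 + 6 + 7 = 34 months.
Gamma(α, β) with Poisson data over total exposure Σt gives posterior Gamma(α+Σx, β+Σt) = Gamma(155, 51).
Predictive mean over a 3-month window = T·E[λ|data] = 3·155/51 = 155/17.

155/17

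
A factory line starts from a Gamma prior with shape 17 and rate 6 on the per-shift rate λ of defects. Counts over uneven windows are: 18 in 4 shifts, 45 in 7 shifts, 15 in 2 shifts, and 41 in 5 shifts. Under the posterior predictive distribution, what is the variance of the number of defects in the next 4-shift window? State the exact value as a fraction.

238/9

Total count: 18 + 45 + 15 + 41 = 119.
Total exposure: 4 + 7 + 2 + 5 = 18 shifts.
Posterior: α' = 17 + 119 = 136, β' = 6 + 18 = 24.
The posterior predictive for a window of length T is Negative Binomial with variance T·α'·(β'+T)/β'² = 4·136·28/576 = 238/9.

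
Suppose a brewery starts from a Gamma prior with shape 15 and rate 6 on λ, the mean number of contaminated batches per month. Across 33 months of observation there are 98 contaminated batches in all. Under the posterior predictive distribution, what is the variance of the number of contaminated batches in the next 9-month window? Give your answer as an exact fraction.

5424/169

Total count 98 over total exposure 33 months.
By Gamma–Poisson conjugacy, the posterior is Gamma(α + Σx, β + Σt) = Gamma(15 + 98, 6 + 33) = Gamma(113, 39).
The posterior predictive for a window of length T is Negative Binomial with variance T·α'·(β'+T)/β'² = 9·113·48/1521 = 5424/169.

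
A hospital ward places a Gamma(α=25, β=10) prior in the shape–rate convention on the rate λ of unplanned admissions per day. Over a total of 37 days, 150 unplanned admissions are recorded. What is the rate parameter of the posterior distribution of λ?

Total count 150 over total exposure 37 days.
Gamma(α, β) with Poisson data over total exposure Σt gives posterior Gamma(α+Σx, β+Σt) = Gamma(175, 47).

47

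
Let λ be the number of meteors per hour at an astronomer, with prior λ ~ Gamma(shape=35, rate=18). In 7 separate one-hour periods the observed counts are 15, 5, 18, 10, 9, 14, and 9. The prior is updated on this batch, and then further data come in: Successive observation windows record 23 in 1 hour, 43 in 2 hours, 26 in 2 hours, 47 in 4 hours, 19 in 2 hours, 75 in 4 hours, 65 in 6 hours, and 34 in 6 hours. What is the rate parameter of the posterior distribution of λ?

Total count: 15 + 5 + 18 + 10 + 9 + 14 + 9 = 80.
Total exposure: 7 hours.
After the first batch: Gamma(35 + 80, 18 + 7) = Gamma(115, 25).
Total count: 23 + 43 + 26 + 47 + 19 + 75 + 65 + 34 = 332.
Total exposure: 1 + 2 + 2 + 4 + 2 + 4 + 6 + 6 = 27 hours.
After the second batch: Gamma(115 + 332, 25 + 27) = Gamma(447, 52).

52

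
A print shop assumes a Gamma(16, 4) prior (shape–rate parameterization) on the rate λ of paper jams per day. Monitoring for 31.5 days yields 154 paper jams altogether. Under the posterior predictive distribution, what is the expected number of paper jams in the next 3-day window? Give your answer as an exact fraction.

Total count 154 over total exposure 31.5 days.
Conjugate update: add total count to the shape and total exposure to the rate, giving Gamma(170, 71/2).
Predictive mean over a 3-day window = T·E[λ|data] = 3·170/(71/2) = 1020/71.

1020/71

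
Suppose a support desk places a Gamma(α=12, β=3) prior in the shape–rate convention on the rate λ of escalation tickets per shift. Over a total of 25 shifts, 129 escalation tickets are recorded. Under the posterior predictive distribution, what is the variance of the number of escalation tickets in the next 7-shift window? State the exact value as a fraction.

705/16

Total count 129 over total exposure 25 shifts.
The Gamma prior is conjugate for the Poisson rate, so λ | data ~ Gamma(12+129, 3+25) = Gamma(141, 28).
The posterior predictive for a window of length T is Negative Binomial with variance T·α'·(β'+T)/β'² = 7·141·35/784 = 705/16.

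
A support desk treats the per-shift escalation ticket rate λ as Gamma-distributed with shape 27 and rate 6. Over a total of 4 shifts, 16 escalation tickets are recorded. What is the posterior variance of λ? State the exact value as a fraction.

Total count 16 over total exposure 4 shifts.
The Gamma prior is conjugate for the Poisson rate, so λ | data ~ Gamma(27+16, 6+4) = Gamma(43, 10).
Posterior variance = α'/β'² = 43/100.

43/100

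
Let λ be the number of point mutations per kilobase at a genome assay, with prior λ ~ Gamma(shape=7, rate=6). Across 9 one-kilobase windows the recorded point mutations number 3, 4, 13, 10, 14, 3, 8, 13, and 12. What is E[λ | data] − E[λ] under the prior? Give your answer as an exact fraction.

139/30

Total count: 3 + 4 + 13 + 10 + 14 + 3 + 8 + 13 + 12 = 80.
Total exposure: 9 kilobases.
Conjugate update: add total count to the shape and total exposure to the rate, giving Gamma(87, 15).
Posterior mean = 87/15 = 29/5; prior mean = 7/6 = 7/6. Difference = 29/5 − 7/6 = 139/30.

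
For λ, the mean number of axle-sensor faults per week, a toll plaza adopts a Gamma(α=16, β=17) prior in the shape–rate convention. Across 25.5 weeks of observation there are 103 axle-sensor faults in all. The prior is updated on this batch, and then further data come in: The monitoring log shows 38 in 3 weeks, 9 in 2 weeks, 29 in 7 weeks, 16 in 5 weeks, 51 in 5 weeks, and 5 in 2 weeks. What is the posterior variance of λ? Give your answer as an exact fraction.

1068/17689

Total count 103 over total exposure 25.5 weeks.
After the first batch: Gamma(16 + 103, 17 + 25.5) = Gamma(119, 85/2).
Total count: 38 + 9 + 29 + 16 + 51 + 5 = 148.
Total exposure: 3 + 2 + 7 + 5 + 5 + 2 = 24 weeks.
After the second batch: Gamma(119 + 148, 85/2 + 24) = Gamma(267, 133/2).
Posterior variance = α'/β'² = 267/(17689/4) = 1068/17689.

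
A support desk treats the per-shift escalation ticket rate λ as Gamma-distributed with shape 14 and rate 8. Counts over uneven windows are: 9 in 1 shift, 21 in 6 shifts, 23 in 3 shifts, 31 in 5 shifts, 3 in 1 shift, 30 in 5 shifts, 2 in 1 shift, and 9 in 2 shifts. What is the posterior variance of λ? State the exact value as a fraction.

71/512

Total count: 9 + 21 + 23 + 31 + 3 + 30 + 2 + 9 = 128.
Total exposure: 1 + 6 + 3 + 5 + 1 + 5 + 1 + 2 = 24 shifts.
The Gamma prior is conjugate for the Poisson rate, so λ | data ~ Gamma(14+128, 8+24) = Gamma(142, 32).
Posterior variance = α'/β'² = 142/1024 = 71/512.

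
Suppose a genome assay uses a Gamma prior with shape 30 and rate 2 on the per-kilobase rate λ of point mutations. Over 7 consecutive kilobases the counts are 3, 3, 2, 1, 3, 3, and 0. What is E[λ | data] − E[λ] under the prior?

-10

Total count: 3 + 3 + 2 + 1 + 3 + 3 + 0 = 15.
Total exposure: 7 kilobases.
By Gamma–Poisson conjugacy, the posterior is Gamma(α + Σx, β + Σt) = Gamma(30 + 15, 2 + 7) = Gamma(45, 9).
Posterior mean = 45/9 = 5; prior mean = 30/2 = 15. Difference = 5 − 15 = -10.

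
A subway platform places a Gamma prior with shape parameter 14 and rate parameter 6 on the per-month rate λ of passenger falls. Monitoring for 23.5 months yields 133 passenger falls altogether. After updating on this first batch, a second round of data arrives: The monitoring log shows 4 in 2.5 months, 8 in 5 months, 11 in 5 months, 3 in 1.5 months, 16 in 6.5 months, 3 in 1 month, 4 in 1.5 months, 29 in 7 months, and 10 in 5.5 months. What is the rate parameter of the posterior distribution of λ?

65

Total count 133 over total exposure 23.5 months.
After the first batch: Gamma(14 + 133, 6 + 23.5) = Gamma(147, 59/2).
Total count: 4 + 8 + 11 + 3 + 16 + 3 + 4 + 29 + 10 = 88.
Total exposure: 2.5 + 5 + 5 + 1.5 + 6.5 + 1 + 1.5 + 7 + 5.5 = 35.5 months.
After the second batch: Gamma(147 + 88, 59/2 + 35.5) = Gamma(235, 65).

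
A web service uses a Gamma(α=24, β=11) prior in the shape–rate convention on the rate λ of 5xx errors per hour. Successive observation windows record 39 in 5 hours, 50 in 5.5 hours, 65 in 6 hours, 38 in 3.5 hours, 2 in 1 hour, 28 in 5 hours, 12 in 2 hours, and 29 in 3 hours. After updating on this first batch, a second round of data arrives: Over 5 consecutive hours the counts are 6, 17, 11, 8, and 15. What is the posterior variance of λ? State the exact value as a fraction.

344/2209

Total count: 39 + 50 + 65 + 38 + 2 + 28 + 12 + 29 = 263.
Total exposure: 5 + 5.5 + 6 + 3.5 + 1 + 5 + 2 + 3 = 31 hours.
After the first batch: Gamma(24 + 263, 11 + 31) = Gamma(287, 42).
Total count: 6 + 17 + 11 + 8 + 15 = 57.
Total exposure: 5 hours.
After the second batch: Gamma(287 + 57, 42 + 5) = Gamma(344, 47).
Posterior variance = α'/β'² = 344/2209.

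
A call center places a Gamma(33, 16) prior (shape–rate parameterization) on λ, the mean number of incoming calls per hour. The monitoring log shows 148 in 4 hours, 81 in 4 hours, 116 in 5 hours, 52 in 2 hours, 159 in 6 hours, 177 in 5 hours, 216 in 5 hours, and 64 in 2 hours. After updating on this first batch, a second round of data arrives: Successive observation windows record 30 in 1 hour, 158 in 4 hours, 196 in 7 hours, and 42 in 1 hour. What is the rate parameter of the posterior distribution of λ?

62

Total count: 148 + 81 + 116 + 52 + 159 + 177 + 216 + 64 = 1013.
Total exposure: 4 + 4 + 5 + 2 + 6 + 5 + 5 + 2 = 33 hours.
After the first batch: Gamma(33 + 1013, 16 + 33) = Gamma(1046, 49).
Total count: 30 + 158 + 196 + 42 = 426.
Total exposure: 1 + 4 + 7 + 1 = 13 hours.
After the second batch: Gamma(1046 + 426, 49 + 13) = Gamma(1472, 62).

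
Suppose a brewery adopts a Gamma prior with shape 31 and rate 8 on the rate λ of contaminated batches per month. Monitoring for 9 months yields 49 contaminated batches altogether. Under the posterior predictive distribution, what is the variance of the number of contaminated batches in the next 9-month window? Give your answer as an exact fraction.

Total count 49 over total exposure 9 months.
Conjugate update: add total count to the shape and total exposure to the rate, giving Gamma(80, 17).
The posterior predictive for a window of length T is Negative Binomial with variance T·α'·(β'+T)/β'² = 9·80·26/289 = 18720/289.

18720/289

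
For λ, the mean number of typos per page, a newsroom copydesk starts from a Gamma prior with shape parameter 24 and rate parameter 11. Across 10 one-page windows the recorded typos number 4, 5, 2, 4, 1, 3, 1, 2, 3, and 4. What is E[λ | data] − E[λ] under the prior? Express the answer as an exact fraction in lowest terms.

Total count: 4 + 5 + 2 + 4 + 1 + 3 + 1 + 2 + 3 + 4 = 29.
Total exposure: 10 pages.
The Gamma prior is conjugate for the Poisson rate, so λ | data ~ Gamma(24+29, 11+10) = Gamma(53, 21).
Posterior mean = 53/21 = 53/21; prior mean = 24/11 = 24/11. Difference = 53/21 − 24/11 = 79/231.

79/231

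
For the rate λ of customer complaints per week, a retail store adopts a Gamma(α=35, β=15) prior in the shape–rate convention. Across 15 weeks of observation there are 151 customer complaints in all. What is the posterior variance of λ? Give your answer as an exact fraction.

31/150

Total count 151 over total exposure 15 weeks.
The Gamma prior is conjugate for the Poisson rate, so λ | data ~ Gamma(35+151, 15+15) = Gamma(186, 30).
Posterior variance = α'/β'² = 186/900 = 31/150.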